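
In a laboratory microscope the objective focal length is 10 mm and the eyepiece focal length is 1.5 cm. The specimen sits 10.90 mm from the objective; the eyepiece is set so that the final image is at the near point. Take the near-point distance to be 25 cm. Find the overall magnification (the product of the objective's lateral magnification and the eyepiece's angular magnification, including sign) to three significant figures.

Convert to cm: f_obj = 10 mm = 1 cm; d_o = 10.90 mm = 1.09 cm.
Objective: 1/d_i = 1/f_obj - 1/d_o = 1/1 - 1/1.09 = 0.08257 cm^-1, so d_i = 12.111 cm.
m_obj = -d_i/d_o = -12.111/1.09 = -11.111.
Eyepiece angular magnification (image at near point): M_eye = 1 + D/f_e = 1 + 25/1.5 = 17.667.
Overall M = m_obj x M_eye = (-11.111)(17.667) = -196.30.

-196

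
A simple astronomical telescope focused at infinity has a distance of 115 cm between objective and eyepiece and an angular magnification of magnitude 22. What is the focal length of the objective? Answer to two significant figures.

110 cm

In normal adjustment the tube length equals f_obj + f_eye and |M| = f_obj/f_eye.
So f_obj = 22 f_eye and 22 f_eye + f_eye = 115 cm, giving f_eye = 115/23 = 5.000 cm and f_obj = 110.000 cm.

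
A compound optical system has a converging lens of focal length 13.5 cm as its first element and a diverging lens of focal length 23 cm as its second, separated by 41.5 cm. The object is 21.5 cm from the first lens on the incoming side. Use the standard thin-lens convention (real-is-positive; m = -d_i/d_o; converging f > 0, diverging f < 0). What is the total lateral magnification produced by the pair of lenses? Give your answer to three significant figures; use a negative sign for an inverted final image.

First lens: d_i1 = 1/(1/13.5 - 1/21.5) = 36.281 cm.
m_1 = -(36.281)/21.5 = -1.6875.
The intermediate image is 36.281 cm to the right of lens 1, so d_o2 = L - d_i1 = 41.5 - 36.281 = 5.219 cm.
Second lens: d_i2 = 1/(1/(-23) - 1/(5.219)) = -4.254 cm.
m_2 = -(-4.254)/(5.219) = 0.8151.
Total m = m_1 x m_2 = (-1.6875)(0.8151) = -1.3754.

-1.38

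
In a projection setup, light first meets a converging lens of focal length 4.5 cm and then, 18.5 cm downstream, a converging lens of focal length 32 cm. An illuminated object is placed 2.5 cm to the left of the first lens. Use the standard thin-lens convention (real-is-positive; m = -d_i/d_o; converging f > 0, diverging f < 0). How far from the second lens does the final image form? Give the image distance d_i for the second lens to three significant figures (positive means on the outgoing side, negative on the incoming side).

Lens 1: 1/d_i1 = 1/f_1 - 1/d_o1 = 1/4.5 - 1/2.5 = -0.17778 cm^-1, so d_i1 = -5.625 cm.
The intermediate image is virtual, 5.625 cm to the left of lens 1, so d_o2 = L - d_i1 = 18.5 - (-5.625) = 24.125 cm.
Lens 2: 1/d_i2 = 1/f_2 - 1/d_o2 = 1/32 - 1/(24.125) = -0.01020 cm^-1, so d_i2 = -98.032 cm.

-98.0 cm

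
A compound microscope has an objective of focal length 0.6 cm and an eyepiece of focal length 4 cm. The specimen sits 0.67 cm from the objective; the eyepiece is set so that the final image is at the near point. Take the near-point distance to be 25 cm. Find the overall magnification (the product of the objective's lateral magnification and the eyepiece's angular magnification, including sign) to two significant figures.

-62

Objective: 1/d_i = 1/f_obj - 1/d_o = 1/0.6 - 1/0.67 = 0.17413 cm^-1, so d_i = 5.743 cm.
m_obj = -d_i/d_o = -5.743/0.67 = -8.571.
Eyepiece angular magnification (image at near point): M_eye = 1 + D/f_e = 1 + 25/4 = 7.250.
Overall M = m_obj x M_eye = (-8.571)(7.250) = -62.14.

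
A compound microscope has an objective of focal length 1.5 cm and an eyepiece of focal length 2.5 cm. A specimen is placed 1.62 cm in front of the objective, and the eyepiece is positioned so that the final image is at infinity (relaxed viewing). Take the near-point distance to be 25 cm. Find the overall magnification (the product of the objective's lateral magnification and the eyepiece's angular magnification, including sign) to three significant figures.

-125

Objective: 1/d_i = 1/f_obj - 1/d_o = 1/1.5 - 1/1.62 = 0.04938 cm^-1, so d_i = 20.250 cm.
m_obj = -d_i/d_o = -20.250/1.62 = -12.500.
Eyepiece angular magnification (image at infinity): M_eye = D/f_e = 25/2.5 = 10.000.
Overall M = m_obj x M_eye = (-12.500)(10.000) = -125.00.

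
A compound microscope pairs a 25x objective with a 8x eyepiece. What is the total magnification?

200

The overall magnification of a compound microscope is the product of the objective and eyepiece magnifications:
M = M_obj x M_eye = 25 x 8 = 200.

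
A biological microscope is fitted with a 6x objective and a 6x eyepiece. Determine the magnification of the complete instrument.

36

The overall magnification of a compound microscope is the product of the objective and eyepiece magnifications:
M = M_obj x M_eye = 6 x 6 = 36.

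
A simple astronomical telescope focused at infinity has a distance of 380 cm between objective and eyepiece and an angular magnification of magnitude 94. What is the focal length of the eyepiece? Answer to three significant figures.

4.00 cm

In normal adjustment the tube length equals f_obj + f_eye and |M| = f_obj/f_eye.
So f_obj = 94 f_eye and 94 f_eye + f_eye = 380 cm, giving f_eye = 380/95 = 4.000 cm and f_obj = 376.000 cm.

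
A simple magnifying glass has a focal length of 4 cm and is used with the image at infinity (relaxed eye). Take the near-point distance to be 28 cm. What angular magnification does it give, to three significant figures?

M = D/f = 28/4 = 7.000.

7.00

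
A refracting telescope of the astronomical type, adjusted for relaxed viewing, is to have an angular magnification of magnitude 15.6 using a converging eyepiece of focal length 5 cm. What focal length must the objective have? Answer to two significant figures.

|M| = f_obj/|f_eye|, so f_obj = |M| x |f_eye| = 15.6 x 5 = 78.000 cm.

78 cm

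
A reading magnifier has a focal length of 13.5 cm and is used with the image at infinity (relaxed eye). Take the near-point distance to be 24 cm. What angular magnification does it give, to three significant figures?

1.78

M = D/f = 24/13.5 = 1.778.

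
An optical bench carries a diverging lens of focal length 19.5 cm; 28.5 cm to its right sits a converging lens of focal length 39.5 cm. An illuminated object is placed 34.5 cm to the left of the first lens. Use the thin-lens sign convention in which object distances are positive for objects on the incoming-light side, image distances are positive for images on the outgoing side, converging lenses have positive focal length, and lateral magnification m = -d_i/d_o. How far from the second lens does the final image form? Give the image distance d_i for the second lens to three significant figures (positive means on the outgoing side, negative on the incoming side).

Applying the thin-lens equation to the first lens, 1/(-19.5) = 1/34.5 + 1/d_i1, which gives d_i1 = -12.458 cm.
With d_i1 < 0 the first image is virtual and lies on the object side; the object distance for lens 2 is d_o2 = 28.5 - (-12.458) = 40.958 cm.
Applying the thin-lens equation again with f_2 = 39.5 cm and d_o2 = 40.958 cm gives d_i2 = 1109.386 cm.

1110 cm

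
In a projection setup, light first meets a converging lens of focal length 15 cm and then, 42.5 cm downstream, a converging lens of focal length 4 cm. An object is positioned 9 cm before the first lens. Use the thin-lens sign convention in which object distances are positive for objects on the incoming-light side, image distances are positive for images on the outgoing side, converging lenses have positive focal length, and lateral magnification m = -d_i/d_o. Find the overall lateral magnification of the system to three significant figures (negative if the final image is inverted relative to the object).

First lens: d_i1 = 1/(1/15 - 1/9) = -22.500 cm.
m_1 = -(-22.500)/9 = 2.5000.
With d_i1 < 0 the first image is virtual and lies on the object side; the object distance for lens 2 is d_o2 = 42.5 - (-22.500) = 65.000 cm.
Second lens: d_i2 = 1/(1/4 - 1/(65.000)) = 4.262 cm.
m_2 = -(4.262)/(65.000) = -0.0656.
Total m = m_1 x m_2 = (2.5000)(-0.0656) = -0.1639.

-0.164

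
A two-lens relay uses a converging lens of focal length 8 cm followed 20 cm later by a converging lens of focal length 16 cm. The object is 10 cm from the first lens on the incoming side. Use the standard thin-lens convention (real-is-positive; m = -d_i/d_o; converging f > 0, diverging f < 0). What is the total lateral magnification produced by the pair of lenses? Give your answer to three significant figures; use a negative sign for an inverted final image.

-1.78

Applying the thin-lens equation to the first lens, 1/8 = 1/10 + 1/d_i1, which gives d_i1 = 40.000 cm.
Its lateral magnification is m_1 = -d_i1/d_o1 = -(40.000)/10 = -4.0000.
Since 40.000 cm > 20 cm, the first image lies past the second lens and serves as a virtual object: d_o2 = L - d_i1 = -20.000 cm.
Applying the thin-lens equation again with f_2 = 16 cm and d_o2 = -20.000 cm gives d_i2 = 8.889 cm.
m_2 = -(8.889)/(-20.000) = 0.4444.
Total m = m_1 x m_2 = (-4.0000)(0.4444) = -1.7778.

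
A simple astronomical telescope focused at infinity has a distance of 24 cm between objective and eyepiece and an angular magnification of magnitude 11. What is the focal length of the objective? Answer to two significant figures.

In normal adjustment the tube length equals f_obj + f_eye and |M| = f_obj/f_eye.
So f_obj = 11 f_eye and 11 f_eye + f_eye = 24 cm, giving f_eye = 24/12 = 2.000 cm and f_obj = 22.000 cm.

22 cm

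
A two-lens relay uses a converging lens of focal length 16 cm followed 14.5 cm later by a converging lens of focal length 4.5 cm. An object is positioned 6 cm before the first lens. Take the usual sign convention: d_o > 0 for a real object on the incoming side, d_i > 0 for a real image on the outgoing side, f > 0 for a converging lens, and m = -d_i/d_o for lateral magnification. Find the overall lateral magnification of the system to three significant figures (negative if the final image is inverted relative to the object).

First lens: d_i1 = 1/(1/16 - 1/6) = -9.600 cm.
m_1 = -(-9.600)/6 = 1.6000.
The intermediate image is virtual, 9.600 cm to the left of lens 1, so d_o2 = L - d_i1 = 14.5 - (-9.600) = 24.100 cm.
Second lens: d_i2 = 1/(1/4.5 - 1/(24.100)) = 5.533 cm.
m_2 = -(5.533)/(24.100) = -0.2296.
Overall magnification: m = m_1 m_2 = -0.3673.

-0.367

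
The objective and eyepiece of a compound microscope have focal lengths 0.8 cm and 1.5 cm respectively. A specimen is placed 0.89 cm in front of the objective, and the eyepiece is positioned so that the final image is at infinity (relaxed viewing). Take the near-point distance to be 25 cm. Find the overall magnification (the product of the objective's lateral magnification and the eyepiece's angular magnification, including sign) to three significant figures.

Objective: 1/d_i = 1/f_obj - 1/d_o = 1/0.8 - 1/0.89 = 0.12640 cm^-1, so d_i = 7.911 cm.
m_obj = -d_i/d_o = -7.911/0.89 = -8.889.
Eyepiece angular magnification (image at infinity): M_eye = D/f_e = 25/1.5 = 16.667.
Overall M = m_obj x M_eye = (-8.889)(16.667) = -148.15.

-148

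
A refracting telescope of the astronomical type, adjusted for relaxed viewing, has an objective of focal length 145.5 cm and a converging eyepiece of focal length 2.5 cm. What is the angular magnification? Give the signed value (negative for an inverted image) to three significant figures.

M = -f_obj/f_eye = -145.5/(2.5) = -58.200.

-58.2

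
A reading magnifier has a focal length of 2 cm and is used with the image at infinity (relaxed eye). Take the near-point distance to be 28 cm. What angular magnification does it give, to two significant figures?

14

M = D/f = 28/2 = 14.000.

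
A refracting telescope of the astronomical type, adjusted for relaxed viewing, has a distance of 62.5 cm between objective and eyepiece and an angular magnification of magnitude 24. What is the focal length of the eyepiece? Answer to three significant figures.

2.50 cm

In normal adjustment the tube length equals f_obj + f_eye and |M| = f_obj/f_eye.
So f_obj = 24 f_eye and 24 f_eye + f_eye = 62.5 cm, giving f_eye = 62.5/25 = 2.500 cm and f_obj = 60.000 cm.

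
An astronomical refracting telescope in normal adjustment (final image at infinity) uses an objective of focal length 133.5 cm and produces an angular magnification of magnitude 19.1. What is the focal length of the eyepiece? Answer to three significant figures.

6.99 cm

|M| = f_obj/f_eye, so f_eye = f_obj/|M| = 133.5/19.1 = 6.990 cm.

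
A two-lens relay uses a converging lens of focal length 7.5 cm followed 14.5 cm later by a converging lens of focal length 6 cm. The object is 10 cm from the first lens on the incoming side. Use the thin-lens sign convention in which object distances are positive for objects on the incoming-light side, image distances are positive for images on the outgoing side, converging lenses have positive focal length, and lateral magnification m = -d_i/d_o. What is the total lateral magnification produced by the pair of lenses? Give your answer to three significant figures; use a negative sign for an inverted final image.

Lens 1: 1/d_i1 = 1/f_1 - 1/d_o1 = 1/7.5 - 1/10 = 0.03333 cm^-1, so d_i1 = 30.000 cm.
m_1 = -(30.000)/10 = -3.0000.
Since 30.000 cm > 14.5 cm, the first image lies past the second lens and serves as a virtual object: d_o2 = L - d_i1 = -15.500 cm.
Lens 2: 1/d_i2 = 1/f_2 - 1/d_o2 = 1/6 - 1/(-15.500) = 0.23118 cm^-1, so d_i2 = 4.326 cm.
m_2 = -(4.326)/(-15.500) = 0.2791.
The system's lateral magnification is m_1 m_2 = (-3.0000)(0.2791) = -0.8372.

-0.837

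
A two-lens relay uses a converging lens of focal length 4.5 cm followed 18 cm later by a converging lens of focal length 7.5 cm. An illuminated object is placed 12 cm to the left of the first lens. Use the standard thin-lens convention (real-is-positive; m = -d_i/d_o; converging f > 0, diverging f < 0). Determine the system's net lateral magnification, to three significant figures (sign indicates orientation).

First lens: d_i1 = 1/(1/4.5 - 1/12) = 7.200 cm.
m_1 = -(7.200)/12 = -0.6000.
The intermediate image is 7.200 cm to the right of lens 1, so d_o2 = L - d_i1 = 18 - 7.200 = 10.800 cm.
Second lens: d_i2 = 1/(1/7.5 - 1/(10.800)) = 24.545 cm.
m_2 = -(24.545)/(10.800) = -2.2727.
Overall magnification: m = m_1 m_2 = 1.3636.

1.36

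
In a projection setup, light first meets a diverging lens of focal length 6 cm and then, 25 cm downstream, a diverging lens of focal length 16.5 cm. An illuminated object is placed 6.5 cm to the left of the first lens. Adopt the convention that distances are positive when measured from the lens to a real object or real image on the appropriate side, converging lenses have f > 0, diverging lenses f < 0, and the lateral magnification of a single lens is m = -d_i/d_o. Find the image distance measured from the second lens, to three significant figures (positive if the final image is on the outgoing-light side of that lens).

-10.4 cm

First lens: d_i1 = 1/(1/(-6) - 1/6.5) = -3.120 cm.
With d_i1 < 0 the first image is virtual and lies on the object side; the object distance for lens 2 is d_o2 = 25 - (-3.120) = 28.120 cm.
Second lens: d_i2 = 1/(1/(-16.5) - 1/(28.120)) = -10.398 cm.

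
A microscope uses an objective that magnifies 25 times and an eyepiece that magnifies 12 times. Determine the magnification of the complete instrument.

The overall magnification of a compound microscope is the product of the objective and eyepiece magnifications:
M = M_obj x M_eye = 25 x 12 = 300.

300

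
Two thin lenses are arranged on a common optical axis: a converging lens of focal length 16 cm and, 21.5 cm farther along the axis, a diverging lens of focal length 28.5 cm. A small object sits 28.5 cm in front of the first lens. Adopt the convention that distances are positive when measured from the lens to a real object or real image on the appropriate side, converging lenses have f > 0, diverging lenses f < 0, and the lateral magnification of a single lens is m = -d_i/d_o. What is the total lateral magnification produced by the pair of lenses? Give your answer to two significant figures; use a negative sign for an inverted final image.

-2.7

Applying the thin-lens equation to the first lens, 1/16 = 1/28.5 + 1/d_i1, which gives d_i1 = 36.480 cm.
Its lateral magnification is m_1 = -d_i1/d_o1 = -(36.480)/28.5 = -1.2800.
This image would form 36.480 cm past lens 1, i.e. 14.980 cm beyond lens 2, so it is a virtual object for lens 2: d_o2 = 21.5 - 36.480 = -14.980 cm.
Applying the thin-lens equation again with f_2 = -28.5 cm and d_o2 = -14.980 cm gives d_i2 = 31.578 cm.
m_2 = -(31.578)/(-14.980) = 2.1080.
Total m = m_1 x m_2 = (-1.2800)(2.1080) = -2.6982.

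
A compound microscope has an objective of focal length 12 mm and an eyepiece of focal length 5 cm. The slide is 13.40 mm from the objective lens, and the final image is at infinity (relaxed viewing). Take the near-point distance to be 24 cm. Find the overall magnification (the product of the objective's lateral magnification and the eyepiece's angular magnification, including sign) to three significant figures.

-41.1

Convert to cm: f_obj = 12 mm = 1.2 cm; d_o = 13.40 mm = 1.34 cm.
Objective: 1/d_i = 1/f_obj - 1/d_o = 1/1.2 - 1/1.34 = 0.08706 cm^-1, so d_i = 11.486 cm.
m_obj = -d_i/d_o = -11.486/1.34 = -8.571.
Eyepiece angular magnification (image at infinity): M_eye = D/f_e = 24/5 = 4.800.
Overall M = m_obj x M_eye = (-8.571)(4.800) = -41.14.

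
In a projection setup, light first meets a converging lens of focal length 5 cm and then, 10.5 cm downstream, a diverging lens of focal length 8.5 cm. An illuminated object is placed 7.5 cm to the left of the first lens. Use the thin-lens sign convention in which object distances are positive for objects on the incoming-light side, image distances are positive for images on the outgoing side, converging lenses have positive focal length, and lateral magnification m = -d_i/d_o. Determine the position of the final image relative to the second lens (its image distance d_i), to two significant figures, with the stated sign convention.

Applying the thin-lens equation to the first lens, 1/5 = 1/7.5 + 1/d_i1, which gives d_i1 = 15.000 cm.
This image would form 15.000 cm past lens 1, i.e. 4.500 cm beyond lens 2, so it is a virtual object for lens 2: d_o2 = 10.5 - 15.000 = -4.500 cm.
Applying the thin-lens equation again with f_2 = -8.5 cm and d_o2 = -4.500 cm gives d_i2 = 9.562 cm.

9.6 cm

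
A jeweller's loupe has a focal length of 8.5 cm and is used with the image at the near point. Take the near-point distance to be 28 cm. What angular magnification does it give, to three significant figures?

4.29

M = 1 + D/f = 1 + 28/8.5 = 4.294.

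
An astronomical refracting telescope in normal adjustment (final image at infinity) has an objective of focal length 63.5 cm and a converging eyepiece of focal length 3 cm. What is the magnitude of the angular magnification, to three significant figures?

|M| = f_obj/|f_eye| = 63.5/3 = 21.167.

21.2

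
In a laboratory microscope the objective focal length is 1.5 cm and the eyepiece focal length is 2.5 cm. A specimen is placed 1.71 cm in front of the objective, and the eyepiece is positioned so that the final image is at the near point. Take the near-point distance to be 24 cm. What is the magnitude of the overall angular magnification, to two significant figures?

76

Objective: 1/d_i = 1/f_obj - 1/d_o = 1/1.5 - 1/1.71 = 0.08187 cm^-1, so d_i = 12.214 cm.
m_obj = -d_i/d_o = -12.214/1.71 = -7.143.
Eyepiece angular magnification (image at near point): M_eye = 1 + D/f_e = 1 + 24/2.5 = 10.600.
Overall M = m_obj x M_eye = (-7.143)(10.600) = -75.71.
|M| = 75.71.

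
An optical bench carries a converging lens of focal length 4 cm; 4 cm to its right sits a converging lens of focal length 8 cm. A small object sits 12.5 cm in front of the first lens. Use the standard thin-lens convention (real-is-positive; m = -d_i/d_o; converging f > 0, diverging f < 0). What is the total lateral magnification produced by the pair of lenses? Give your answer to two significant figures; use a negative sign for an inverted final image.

-0.38

Lens 1: 1/d_i1 = 1/f_1 - 1/d_o1 = 1/4 - 1/12.5 = 0.17000 cm^-1, so d_i1 = 5.882 cm.
m_1 = -(5.882)/12.5 = -0.4706.
This image would form 5.882 cm past lens 1, i.e. 1.882 cm beyond lens 2, so it is a virtual object for lens 2: d_o2 = 4 - 5.882 = -1.882 cm.
Lens 2: 1/d_i2 = 1/f_2 - 1/d_o2 = 1/8 - 1/(-1.882) = 0.65625 cm^-1, so d_i2 = 1.524 cm.
m_2 = -(1.524)/(-1.882) = 0.8095.
Overall magnification: m = m_1 m_2 = -0.3810.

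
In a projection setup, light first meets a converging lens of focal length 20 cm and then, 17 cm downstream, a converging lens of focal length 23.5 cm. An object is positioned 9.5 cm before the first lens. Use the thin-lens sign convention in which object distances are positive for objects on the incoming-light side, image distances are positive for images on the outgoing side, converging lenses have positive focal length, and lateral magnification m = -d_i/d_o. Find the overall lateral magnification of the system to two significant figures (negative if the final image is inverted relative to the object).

-3.9

Lens 1: 1/d_i1 = 1/f_1 - 1/d_o1 = 1/20 - 1/9.5 = -0.05526 cm^-1, so d_i1 = -18.095 cm.
m_1 = -(-18.095)/9.5 = 1.9048.
The intermediate image is virtual, 18.095 cm to the left of lens 1, so d_o2 = L - d_i1 = 17 - (-18.095) = 35.095 cm.
Lens 2: 1/d_i2 = 1/f_2 - 1/d_o2 = 1/23.5 - 1/(35.095) = 0.01406 cm^-1, so d_i2 = 71.127 cm.
m_2 = -(71.127)/(35.095) = -2.0267.
Total m = m_1 x m_2 = (1.9048)(-2.0267) = -3.8604.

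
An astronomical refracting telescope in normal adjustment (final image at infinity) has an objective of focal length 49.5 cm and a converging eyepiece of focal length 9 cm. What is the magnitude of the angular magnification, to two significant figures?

|M| = f_obj/|f_eye| = 49.5/9 = 5.500.

5.5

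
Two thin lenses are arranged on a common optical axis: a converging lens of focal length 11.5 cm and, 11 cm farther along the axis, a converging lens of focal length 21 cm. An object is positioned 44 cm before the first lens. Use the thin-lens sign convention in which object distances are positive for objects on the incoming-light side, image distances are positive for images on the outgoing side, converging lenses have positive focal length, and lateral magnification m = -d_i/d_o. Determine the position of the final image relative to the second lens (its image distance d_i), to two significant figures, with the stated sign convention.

3.8 cm

Applying the thin-lens equation to the first lens, 1/11.5 = 1/44 + 1/d_i1, which gives d_i1 = 15.569 cm.
Since 15.569 cm > 11 cm, the first image lies past the second lens and serves as a virtual object: d_o2 = L - d_i1 = -4.569 cm.
Applying the thin-lens equation again with f_2 = 21 cm and d_o2 = -4.569 cm gives d_i2 = 3.753 cm.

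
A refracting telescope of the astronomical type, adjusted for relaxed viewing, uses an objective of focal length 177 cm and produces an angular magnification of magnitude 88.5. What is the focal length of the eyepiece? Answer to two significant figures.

|M| = f_obj/f_eye, so f_eye = f_obj/|M| = 177/88.5 = 2.000 cm.

2.0 cm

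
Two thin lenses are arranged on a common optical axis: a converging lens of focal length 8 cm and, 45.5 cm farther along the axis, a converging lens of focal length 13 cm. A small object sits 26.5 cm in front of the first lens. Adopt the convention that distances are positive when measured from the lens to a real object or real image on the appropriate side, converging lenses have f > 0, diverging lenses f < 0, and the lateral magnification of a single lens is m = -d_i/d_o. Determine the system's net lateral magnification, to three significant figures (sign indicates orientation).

0.267

Applying the thin-lens equation to the first lens, 1/8 = 1/26.5 + 1/d_i1, which gives d_i1 = 11.459 cm.
Its lateral magnification is m_1 = -d_i1/d_o1 = -(11.459)/26.5 = -0.4324.
The intermediate image is 11.459 cm to the right of lens 1, so d_o2 = L - d_i1 = 45.5 - 11.459 = 34.041 cm.
Applying the thin-lens equation again with f_2 = 13 cm and d_o2 = 34.041 cm gives d_i2 = 21.032 cm.
m_2 = -(21.032)/(34.041) = -0.6179.
Total m = m_1 x m_2 = (-0.4324)(-0.6179) = 0.2672.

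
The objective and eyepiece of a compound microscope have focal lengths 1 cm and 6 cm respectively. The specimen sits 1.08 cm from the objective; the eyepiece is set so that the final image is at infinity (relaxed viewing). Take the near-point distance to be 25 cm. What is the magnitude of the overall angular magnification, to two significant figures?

52

Objective: 1/d_i = 1/f_obj - 1/d_o = 1/1 - 1/1.08 = 0.07407 cm^-1, so d_i = 13.500 cm.
m_obj = -d_i/d_o = -13.500/1.08 = -12.500.
Eyepiece angular magnification (image at infinity): M_eye = D/f_e = 25/6 = 4.167.
Overall M = m_obj x M_eye = (-12.500)(4.167) = -52.08.
|M| = 52.08.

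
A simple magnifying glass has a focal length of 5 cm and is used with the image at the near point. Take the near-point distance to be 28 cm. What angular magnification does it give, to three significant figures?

6.60

M = 1 + D/f = 1 + 28/5 = 6.600.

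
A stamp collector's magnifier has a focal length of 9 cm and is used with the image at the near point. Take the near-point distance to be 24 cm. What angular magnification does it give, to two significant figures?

M = 1 + D/f = 1 + 24/9 = 3.667.

3.7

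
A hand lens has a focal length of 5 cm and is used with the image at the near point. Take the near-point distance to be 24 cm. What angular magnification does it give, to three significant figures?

M = 1 + D/f = 1 + 24/5 = 5.800.

5.80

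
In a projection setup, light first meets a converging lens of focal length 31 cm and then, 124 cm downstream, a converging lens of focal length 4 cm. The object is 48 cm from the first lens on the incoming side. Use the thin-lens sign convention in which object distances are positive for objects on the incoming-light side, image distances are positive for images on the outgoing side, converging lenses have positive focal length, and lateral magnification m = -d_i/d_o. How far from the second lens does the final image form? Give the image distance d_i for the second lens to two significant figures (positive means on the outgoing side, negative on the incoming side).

Applying the thin-lens equation to the first lens, 1/31 = 1/48 + 1/d_i1, which gives d_i1 = 87.529 cm.
The intermediate image is 87.529 cm to the right of lens 1, so d_o2 = L - d_i1 = 124 - 87.529 = 36.471 cm.
Applying the thin-lens equation again with f_2 = 4 cm and d_o2 = 36.471 cm gives d_i2 = 4.493 cm.

4.5 cm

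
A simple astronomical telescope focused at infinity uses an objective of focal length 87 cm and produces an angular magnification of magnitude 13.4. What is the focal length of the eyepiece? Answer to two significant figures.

6.5 cm

|M| = f_obj/f_eye, so f_eye = f_obj/|M| = 87/13.4 = 6.493 cm.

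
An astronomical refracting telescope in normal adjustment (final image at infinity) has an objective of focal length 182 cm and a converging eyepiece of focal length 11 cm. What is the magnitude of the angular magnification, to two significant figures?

|M| = f_obj/|f_eye| = 182/11 = 16.545.

17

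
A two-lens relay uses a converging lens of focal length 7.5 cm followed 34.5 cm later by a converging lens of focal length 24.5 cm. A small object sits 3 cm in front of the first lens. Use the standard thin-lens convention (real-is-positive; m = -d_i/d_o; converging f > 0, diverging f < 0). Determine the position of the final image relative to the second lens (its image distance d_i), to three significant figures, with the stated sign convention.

64.5 cm

First lens: d_i1 = 1/(1/7.5 - 1/3) = -5.000 cm.
With d_i1 < 0 the first image is virtual and lies on the object side; the object distance for lens 2 is d_o2 = 34.5 - (-5.000) = 39.500 cm.
Second lens: d_i2 = 1/(1/24.5 - 1/(39.500)) = 64.517 cm.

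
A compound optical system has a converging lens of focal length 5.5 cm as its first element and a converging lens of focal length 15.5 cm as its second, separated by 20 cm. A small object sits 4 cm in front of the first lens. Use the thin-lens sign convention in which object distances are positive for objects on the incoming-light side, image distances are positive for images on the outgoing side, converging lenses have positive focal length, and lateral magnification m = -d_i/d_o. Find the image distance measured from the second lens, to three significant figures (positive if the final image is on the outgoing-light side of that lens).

Applying the thin-lens equation to the first lens, 1/5.5 = 1/4 + 1/d_i1, which gives d_i1 = -14.667 cm.
The intermediate image is virtual, 14.667 cm to the left of lens 1, so d_o2 = L - d_i1 = 20 - (-14.667) = 34.667 cm.
Applying the thin-lens equation again with f_2 = 15.5 cm and d_o2 = 34.667 cm gives d_i2 = 28.035 cm.

28.0 cm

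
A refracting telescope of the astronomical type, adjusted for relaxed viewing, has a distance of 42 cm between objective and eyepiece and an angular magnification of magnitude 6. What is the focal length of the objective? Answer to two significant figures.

In normal adjustment the tube length equals f_obj + f_eye and |M| = f_obj/f_eye.
So f_obj = 6 f_eye and 6 f_eye + f_eye = 42 cm, giving f_eye = 42/7 = 6.000 cm and f_obj = 36.000 cm.

36 cm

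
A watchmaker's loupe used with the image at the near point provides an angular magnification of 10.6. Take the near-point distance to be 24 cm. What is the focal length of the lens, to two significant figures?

For the image at the near point, M = 1 + D/f.
f = D/(M - 1) = 24/(10.6 - 1) = 2.500 cm.

2.5 cm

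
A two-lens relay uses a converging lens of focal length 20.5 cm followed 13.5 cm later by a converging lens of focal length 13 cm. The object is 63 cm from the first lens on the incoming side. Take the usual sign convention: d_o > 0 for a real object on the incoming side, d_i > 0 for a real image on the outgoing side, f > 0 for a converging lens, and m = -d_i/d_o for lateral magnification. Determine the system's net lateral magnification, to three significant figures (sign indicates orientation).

Applying the thin-lens equation to the first lens, 1/20.5 = 1/63 + 1/d_i1, which gives d_i1 = 30.388 cm.
Its lateral magnification is m_1 = -d_i1/d_o1 = -(30.388)/63 = -0.4824.
Since 30.388 cm > 13.5 cm, the first image lies past the second lens and serves as a virtual object: d_o2 = L - d_i1 = -16.888 cm.
Applying the thin-lens equation again with f_2 = 13 cm and d_o2 = -16.888 cm gives d_i2 = 7.346 cm.
m_2 = -(7.346)/(-16.888) = 0.4350.
Total m = m_1 x m_2 = (-0.4824)(0.4350) = -0.2098.

-0.210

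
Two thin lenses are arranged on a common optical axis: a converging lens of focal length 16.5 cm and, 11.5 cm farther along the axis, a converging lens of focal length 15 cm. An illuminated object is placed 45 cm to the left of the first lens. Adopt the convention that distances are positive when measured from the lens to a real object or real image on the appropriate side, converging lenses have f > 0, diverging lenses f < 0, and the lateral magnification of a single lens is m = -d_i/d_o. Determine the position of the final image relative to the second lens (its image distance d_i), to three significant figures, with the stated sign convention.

7.39 cm

First lens: d_i1 = 1/(1/16.5 - 1/45) = 26.053 cm.
This image would form 26.053 cm past lens 1, i.e. 14.553 cm beyond lens 2, so it is a virtual object for lens 2: d_o2 = 11.5 - 26.053 = -14.553 cm.
Second lens: d_i2 = 1/(1/15 - 1/(-14.553)) = 7.386 cm.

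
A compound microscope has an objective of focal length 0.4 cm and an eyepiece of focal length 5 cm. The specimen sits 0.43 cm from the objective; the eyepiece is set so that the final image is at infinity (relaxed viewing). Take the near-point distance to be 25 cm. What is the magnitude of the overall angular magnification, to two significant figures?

67

Objective: 1/d_i = 1/f_obj - 1/d_o = 1/0.4 - 1/0.43 = 0.17442 cm^-1, so d_i = 5.733 cm.
m_obj = -d_i/d_o = -5.733/0.43 = -13.333.
Eyepiece angular magnification (image at infinity): M_eye = D/f_e = 25/5 = 5.000.
Overall M = m_obj x M_eye = (-13.333)(5.000) = -66.67.
|M| = 66.67.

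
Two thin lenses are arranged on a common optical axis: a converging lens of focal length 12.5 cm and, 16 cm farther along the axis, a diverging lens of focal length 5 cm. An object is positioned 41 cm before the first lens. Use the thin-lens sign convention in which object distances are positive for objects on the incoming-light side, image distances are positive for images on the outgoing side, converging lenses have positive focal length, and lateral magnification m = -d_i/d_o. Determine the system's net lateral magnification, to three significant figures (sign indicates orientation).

-0.727

First lens: d_i1 = 1/(1/12.5 - 1/41) = 17.982 cm.
m_1 = -(17.982)/41 = -0.4386.
Since 17.982 cm > 16 cm, the first image lies past the second lens and serves as a virtual object: d_o2 = L - d_i1 = -1.982 cm.
Second lens: d_i2 = 1/(1/(-5) - 1/(-1.982)) = 3.285 cm.
m_2 = -(3.285)/(-1.982) = 1.6570.
Total m = m_1 x m_2 = (-0.4386)(1.6570) = -0.7267.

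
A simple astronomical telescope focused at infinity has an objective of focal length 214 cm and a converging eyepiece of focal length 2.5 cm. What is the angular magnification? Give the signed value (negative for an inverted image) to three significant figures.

M = -f_obj/f_eye = -214/(2.5) = -85.600.

-85.6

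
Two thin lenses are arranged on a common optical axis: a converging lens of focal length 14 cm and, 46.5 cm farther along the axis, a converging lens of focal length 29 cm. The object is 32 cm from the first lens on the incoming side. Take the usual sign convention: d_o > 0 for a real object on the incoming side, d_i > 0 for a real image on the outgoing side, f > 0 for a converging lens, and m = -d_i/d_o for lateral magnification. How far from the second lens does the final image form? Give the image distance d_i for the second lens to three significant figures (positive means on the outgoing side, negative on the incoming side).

-84.8 cm

First lens: d_i1 = 1/(1/14 - 1/32) = 24.889 cm.
The intermediate image is 24.889 cm to the right of lens 1, so d_o2 = L - d_i1 = 46.5 - 24.889 = 21.611 cm.
Second lens: d_i2 = 1/(1/29 - 1/(21.611)) = -84.820 cm.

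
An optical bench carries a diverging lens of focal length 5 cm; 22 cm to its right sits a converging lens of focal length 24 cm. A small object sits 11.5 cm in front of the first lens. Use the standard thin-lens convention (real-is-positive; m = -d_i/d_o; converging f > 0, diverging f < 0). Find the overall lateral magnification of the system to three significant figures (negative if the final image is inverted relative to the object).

-4.90

First lens: d_i1 = 1/(1/(-5) - 1/11.5) = -3.485 cm.
m_1 = -(-3.485)/11.5 = 0.3030.
The intermediate image is virtual, 3.485 cm to the left of lens 1, so d_o2 = L - d_i1 = 22 - (-3.485) = 25.485 cm.
Second lens: d_i2 = 1/(1/24 - 1/(25.485)) = 411.918 cm.
m_2 = -(411.918)/(25.485) = -16.1633.
Total m = m_1 x m_2 = (0.3030)(-16.1633) = -4.8980.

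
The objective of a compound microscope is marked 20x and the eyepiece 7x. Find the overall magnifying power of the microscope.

140

The overall magnification of a compound microscope is the product of the objective and eyepiece magnifications:
M = M_obj x M_eye = 20 x 7 = 140.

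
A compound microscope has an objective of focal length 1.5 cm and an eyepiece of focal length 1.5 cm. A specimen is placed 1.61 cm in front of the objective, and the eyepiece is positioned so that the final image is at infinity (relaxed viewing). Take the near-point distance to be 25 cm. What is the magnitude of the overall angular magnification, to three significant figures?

Objective: 1/d_i = 1/f_obj - 1/d_o = 1/1.5 - 1/1.61 = 0.04555 cm^-1, so d_i = 21.955 cm.
m_obj = -d_i/d_o = -21.955/1.61 = -13.636.
Eyepiece angular magnification (image at infinity): M_eye = D/f_e = 25/1.5 = 16.667.
Overall M = m_obj x M_eye = (-13.636)(16.667) = -227.27.
|M| = 227.27.

227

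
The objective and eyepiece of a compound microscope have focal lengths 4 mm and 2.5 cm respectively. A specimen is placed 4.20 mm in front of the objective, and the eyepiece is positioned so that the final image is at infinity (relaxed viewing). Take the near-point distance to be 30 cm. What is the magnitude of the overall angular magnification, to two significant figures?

240

Convert to cm: f_obj = 4 mm = 0.4 cm; d_o = 4.20 mm = 0.42 cm.
Objective: 1/d_i = 1/f_obj - 1/d_o = 1/0.4 - 1/0.42 = 0.11905 cm^-1, so d_i = 8.400 cm.
m_obj = -d_i/d_o = -8.400/0.42 = -20.000.
Eyepiece angular magnification (image at infinity): M_eye = D/f_e = 30/2.5 = 12.000.
Overall M = m_obj x M_eye = (-20.000)(12.000) = -240.00.
|M| = 240.00.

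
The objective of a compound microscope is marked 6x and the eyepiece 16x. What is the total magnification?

The overall magnification of a compound microscope is the product of the objective and eyepiece magnifications:
M = M_obj x M_eye = 6 x 16 = 96.

96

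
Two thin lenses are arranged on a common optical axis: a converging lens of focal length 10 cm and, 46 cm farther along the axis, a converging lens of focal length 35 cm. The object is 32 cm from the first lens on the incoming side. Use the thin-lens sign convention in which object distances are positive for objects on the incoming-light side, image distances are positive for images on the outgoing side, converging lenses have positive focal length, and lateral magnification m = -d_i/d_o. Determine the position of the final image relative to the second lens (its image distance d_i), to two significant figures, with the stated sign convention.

Applying the thin-lens equation to the first lens, 1/10 = 1/32 + 1/d_i1, which gives d_i1 = 14.545 cm.
Object distance for lens 2: d_o2 = 46 - 14.545 = 31.455 cm.
Applying the thin-lens equation again with f_2 = 35 cm and d_o2 = 31.455 cm gives d_i2 = -310.513 cm.

-310 cm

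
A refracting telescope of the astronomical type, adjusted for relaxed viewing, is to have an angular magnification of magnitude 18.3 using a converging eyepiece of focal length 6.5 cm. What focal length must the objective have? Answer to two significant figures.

120 cm

|M| = f_obj/|f_eye|, so f_obj = |M| x |f_eye| = 18.3 x 6.5 = 118.950 cm.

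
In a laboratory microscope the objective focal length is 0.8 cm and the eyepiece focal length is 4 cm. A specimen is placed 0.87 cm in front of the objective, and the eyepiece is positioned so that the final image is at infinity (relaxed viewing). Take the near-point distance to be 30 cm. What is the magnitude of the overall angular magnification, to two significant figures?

86

Objective: 1/d_i = 1/f_obj - 1/d_o = 1/0.8 - 1/0.87 = 0.10057 cm^-1, so d_i = 9.943 cm.
m_obj = -d_i/d_o = -9.943/0.87 = -11.429.
Eyepiece angular magnification (image at infinity): M_eye = D/f_e = 30/4 = 7.500.
Overall M = m_obj x M_eye = (-11.429)(7.500) = -85.71.
|M| = 85.71.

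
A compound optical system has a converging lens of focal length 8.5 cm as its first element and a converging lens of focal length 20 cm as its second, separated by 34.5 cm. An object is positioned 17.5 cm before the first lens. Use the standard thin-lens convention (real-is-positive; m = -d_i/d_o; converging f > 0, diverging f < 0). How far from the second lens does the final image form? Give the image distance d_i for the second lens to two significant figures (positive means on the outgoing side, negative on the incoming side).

First lens: d_i1 = 1/(1/8.5 - 1/17.5) = 16.528 cm.
That image sits 17.972 cm in front of the second lens, so d_o2 = 17.972 cm.
Second lens: d_i2 = 1/(1/20 - 1/(17.972)) = -177.260 cm.

-180 cm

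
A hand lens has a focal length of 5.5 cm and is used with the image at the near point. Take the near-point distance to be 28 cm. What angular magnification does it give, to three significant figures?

6.09

M = 1 + D/f = 1 + 28/5.5 = 6.091.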